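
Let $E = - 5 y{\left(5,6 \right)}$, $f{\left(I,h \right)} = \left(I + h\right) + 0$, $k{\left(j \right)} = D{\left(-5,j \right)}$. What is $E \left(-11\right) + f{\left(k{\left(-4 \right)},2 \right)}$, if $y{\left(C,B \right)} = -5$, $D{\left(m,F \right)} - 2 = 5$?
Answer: $-266$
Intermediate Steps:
$D{\left(m,F \right)} = 7$ ($D{\left(m,F \right)} = 2 + 5 = 7$)
$k{\left(j \right)} = 7$
$f{\left(I,h \right)} = I + h$
$E = 25$ ($E = \left(-5\right) \left(-5\right) = 25$)
$E \left(-11\right) + f{\left(k{\left(-4 \right)},2 \right)} = 25 \left(-11\right) + \left(7 + 2\right) = -275 + 9 = -266$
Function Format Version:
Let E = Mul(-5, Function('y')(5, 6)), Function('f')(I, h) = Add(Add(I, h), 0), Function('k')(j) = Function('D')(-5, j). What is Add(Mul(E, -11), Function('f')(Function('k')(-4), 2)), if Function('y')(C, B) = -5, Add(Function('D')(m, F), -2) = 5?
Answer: -266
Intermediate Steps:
Function('D')(m, F) = 7 (Function('D')(m, F) = Add(2, 5) = 7)
Function('k')(j) = 7
Function('f')(I, h) = Add(I, h)
E = 25 (E = Mul(-5, -5) = 25)
Add(Mul(E, -11), Function('f')(Function('k')(-4), 2)) = Add(Mul(25, -11), Add(7, 2)) = Add(-275, 9) = -266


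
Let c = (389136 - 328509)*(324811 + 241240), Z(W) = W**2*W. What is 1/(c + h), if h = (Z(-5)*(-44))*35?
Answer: 1/34318166477 ≈ 2.9139e-11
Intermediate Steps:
Z(W) = W**3
h = 192500 (h = ((-5)**3*(-44))*35 = -125*(-44)*35 = 5500*35 = 192500)
c = 34317973977 (c = 60627*566051 = 34317973977)
1/(c + h) = 1/(34317973977 + 192500) = 1/34318166477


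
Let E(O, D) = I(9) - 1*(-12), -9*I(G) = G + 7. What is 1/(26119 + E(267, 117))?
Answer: 9/235163 ≈ 3.8271e-5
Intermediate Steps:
I(G) = -7/9 - G/9 (I(G) = -(G + 7)/9 = -(7 + G)/9 = -7/9 - G/9)
E(O, D) = 92/9 (E(O, D) = (-7/9 - ⅑*9) - 1*(-12) = (-7/9 - 1) + 12 = -16/9 + 12 = 92/9)
1/(26119 + E(267, 117)) = 1/(26119 + 92/9) = 1/(235163/9) = 9/235163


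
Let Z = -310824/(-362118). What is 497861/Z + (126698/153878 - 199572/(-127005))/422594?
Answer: 20679803235825015988859867/35653545762337886220 ≈ 5.8002e+5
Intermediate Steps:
Z = 51804/60353 (Z = -310824*(-1/362118) = 51804/60353 ≈ 0.85835)
497861/Z + (126698/153878 - 199572/(-127005))/422594 = 497861/(51804/60353) + (126698/153878 - 199572/(-127005))/422594 = 497861*(60353/51804) + (126698*(1/153878) - 199572*(-1/127005))*(1/422594) = 30047404933/51804 + (63349/76939 + 66524/42335)*(1/422594) = 30047404933/51804 + (7800169951/3257212565)*(1/422594) = 30047404933/51804 + 7800169951/1376478486693610 = 20679803235825015988859867/35653545762337886220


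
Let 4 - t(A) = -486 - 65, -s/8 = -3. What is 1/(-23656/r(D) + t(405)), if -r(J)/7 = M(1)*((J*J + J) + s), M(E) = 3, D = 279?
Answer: 205128/113848997 ≈ 0.0018018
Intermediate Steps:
s = 24 (s = -8*(-3) = 24)
t(A) = 555 (t(A) = 4 - (-486 - 65) = 4 - 1*(-551) = 4 + 551 = 555)
r(J) = -504 - 21*J - 21*J² (r(J) = -21*((J*J + J) + 24) = -21*((J² + J) + 24) = -21*((J + J²) + 24) = -21*(24 + J + J²) = -7*(72 + 3*J + 3*J²) = -504 - 21*J - 21*J²)
1/(-23656/r(D) + t(405)) = 1/(-23656/(-504 - 21*279 - 21*279²) + 555) = 1/(-23656/(-504 - 5859 - 21*77841) + 555) = 1/(-23656/(-504 - 5859 - 1634661) + 555) = 1/(-23656/(-1641024) + 555) = 1/(-23656*(-1/1641024) + 555) = 1/(2957/205128 + 555) = 1/(113848997/205128) = 205128/113848997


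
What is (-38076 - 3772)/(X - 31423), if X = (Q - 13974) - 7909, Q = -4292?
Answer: 20924/28799 ≈ 0.72655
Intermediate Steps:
X = -26175 (X = (-4292 - 13974) - 7909 = -18266 - 7909 = -26175)
(-38076 - 3772)/(X - 31423) = (-38076 - 3772)/(-26175 - 31423) = -41848/(-57598) = -41848*(-1/57598) = 20924/28799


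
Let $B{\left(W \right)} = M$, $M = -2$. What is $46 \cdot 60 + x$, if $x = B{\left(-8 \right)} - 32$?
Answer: $2726$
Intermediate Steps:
$B{\left(W \right)} = -2$
$x = -34$ ($x = -2 - 32 = -34$)
$46 \cdot 60 + x = 46 \cdot 60 - 34 = 2760 - 34 = 2726$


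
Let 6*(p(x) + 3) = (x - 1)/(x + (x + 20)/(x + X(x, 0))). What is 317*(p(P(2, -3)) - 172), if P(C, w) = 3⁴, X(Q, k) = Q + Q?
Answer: -137061290/2473 ≈ -55423.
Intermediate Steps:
X(Q, k) = 2*Q
P(C, w) = 81
p(x) = -3 + (-1 + x)/(6*(x + (20 + x)/(3*x))) (p(x) = -3 + ((x - 1)/(x + (x + 20)/(x + 2*x)))/6 = -3 + ((-1 + x)/(x + (20 + x)/((3*x))))/6 = -3 + ((-1 + x)/(x + (20 + x)*(1/(3*x))))/6 = -3 + ((-1 + x)/(x + (20 + x)/(3*x)))/6 = -3 + (-1 + x)/(6*(x + (20 + x)/(3*x))))
317*(p(P(2, -3)) - 172) = 317*((-120 - 17*81² - 7*81)/(2*(20 + 81 + 3*81²)) - 172) = 317*((-120 - 17*6561 - 567)/(2*(20 + 81 + 3*6561)) - 172) = 317*((-120 - 111537 - 567)/(2*(20 + 81 + 19683)) - 172) = 317*((½)*(-112224)/19784 - 172) = 317*((½)*(1/19784)*(-112224) - 172) = 317*(-7014/2473 - 172) = 317*(-432370/2473) = -137061290/2473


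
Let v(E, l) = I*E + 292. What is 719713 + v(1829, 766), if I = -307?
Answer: 158502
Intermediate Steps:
v(E, l) = 292 - 307*E (v(E, l) = -307*E + 292 = 292 - 307*E)
719713 + v(1829, 766) = 719713 + (292 - 307*1829) = 719713 + (292 - 561503) = 719713 - 561211 = 158502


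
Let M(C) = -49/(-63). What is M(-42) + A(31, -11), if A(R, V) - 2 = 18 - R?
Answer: -92/9 ≈ -10.222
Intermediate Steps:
M(C) = 7/9 (M(C) = -49*(-1/63) = 7/9)
A(R, V) = 20 - R (A(R, V) = 2 + (18 - R) = 20 - R)
M(-42) + A(31, -11) = 7/9 + (20 - 1*31) = 7/9 + (20 - 31) = 7/9 - 11 = -92/9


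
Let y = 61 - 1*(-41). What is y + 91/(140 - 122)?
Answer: 1927/18 ≈ 107.06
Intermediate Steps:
y = 102 (y = 61 + 41 = 102)
y + 91/(140 - 122) = 102 + 91/(140 - 122) = 102 + 91/18 = 1927/18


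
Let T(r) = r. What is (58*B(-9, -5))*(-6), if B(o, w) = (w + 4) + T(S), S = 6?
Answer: -1740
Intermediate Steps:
B(o, w) = 10 + w (B(o, w) = (w + 4) + 6 = (4 + w) + 6 = 10 + w)
(58*B(-9, -5))*(-6) = (58*(10 - 5))*(-6) = (58*5)*(-6) = 290*(-6) = -1740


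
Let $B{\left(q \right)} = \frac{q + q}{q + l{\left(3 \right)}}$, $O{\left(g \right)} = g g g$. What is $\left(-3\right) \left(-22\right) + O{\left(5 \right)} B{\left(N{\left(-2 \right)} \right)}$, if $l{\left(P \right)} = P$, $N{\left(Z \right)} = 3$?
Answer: $191$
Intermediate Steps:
$O{\left(g \right)} = g^{3}$ ($O{\left(g \right)} = g^{2} g = g^{3}$)
$B{\left(q \right)} = \frac{2 q}{3 + q}$ ($B{\left(q \right)} = \frac{q + q}{q + 3} = \frac{2 q}{3 + q}$)
$\left(-3\right) \left(-22\right) + O{\left(5 \right)} B{\left(N{\left(-2 \right)} \right)} = \left(-3\right) \left(-22\right) + 5^{3} \cdot 2 \cdot 3 \frac{1}{3 + 3} = 66 + 125 \cdot 2 \cdot 3 \cdot \frac{1}{6} = 66 + 125 \cdot 1 = 66 + 125 = 191$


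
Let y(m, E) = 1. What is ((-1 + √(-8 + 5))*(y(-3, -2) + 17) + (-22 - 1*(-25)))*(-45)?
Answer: 675 - 810*I*√3 ≈ 675.0 - 1403.0*I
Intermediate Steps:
((-1 + √(-8 + 5))*(y(-3, -2) + 17) + (-22 - 1*(-25)))*(-45) = ((-1 + √(-8 + 5))*(1 + 17) + (-22 - 1*(-25)))*(-45) = ((-1 + √(-3))*18 + (-22 + 25))*(-45) = ((-1 + I*√3)*18 + 3)*(-45) = ((-18 + 18*I*√3) + 3)*(-45) = (-15 + 18*I*√3)*(-45) = 675 - 810*I*√3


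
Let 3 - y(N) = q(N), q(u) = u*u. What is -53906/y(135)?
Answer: 26953/9111 ≈ 2.9583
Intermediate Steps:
q(u) = u²
y(N) = 3 - N²
-53906/y(135) = -53906/(3 - 1*135²) = -53906/(3 - 1*18225) = -53906/(3 - 18225) = -53906/(-18222) = -53906*(-1/18222) = 26953/9111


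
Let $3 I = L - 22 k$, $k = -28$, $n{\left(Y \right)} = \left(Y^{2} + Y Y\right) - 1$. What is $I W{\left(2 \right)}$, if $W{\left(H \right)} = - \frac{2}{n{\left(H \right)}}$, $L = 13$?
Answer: $- \frac{1258}{21} \approx -59.905$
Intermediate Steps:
$n{\left(Y \right)} = -1 + 2 Y^{2}$ ($n{\left(Y \right)} = \left(Y^{2} + Y^{2}\right) - 1 = 2 Y^{2} - 1 = -1 + 2 Y^{2}$)
$W{\left(H \right)} = - \frac{2}{-1 + 2 H^{2}}$
$I = \frac{629}{3}$ ($I = \frac{13 - -616}{3} = \frac{13 + 616}{3} = \frac{1}{3} \cdot 629 = \frac{629}{3} \approx 209.67$)
$I W{\left(2 \right)} = \frac{629 \left(- \frac{2}{-1 + 2 \cdot 2^{2}}\right)}{3} = \frac{629 \left(- \frac{2}{-1 + 2 \cdot 4}\right)}{3} = \frac{629 \left(- \frac{2}{-1 + 8}\right)}{3} = \frac{629 \left(- \frac{2}{7}\right)}{3} = \frac{629 \left(\left(-2\right) \frac{1}{7}\right)}{3} = \frac{629}{3} \left(- \frac{2}{7}\right) = - \frac{1258}{21}$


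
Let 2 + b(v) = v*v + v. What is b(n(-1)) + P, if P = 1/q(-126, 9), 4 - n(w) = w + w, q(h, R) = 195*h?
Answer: 982799/24570 ≈ 40.000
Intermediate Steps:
n(w) = 4 - 2*w (n(w) = 4 - (w + w) = 4 - 2*w)
b(v) = -2 + v + v² (b(v) = -2 + (v*v + v) = -2 + (v² + v) = -2 + (v + v²) = -2 + v + v²)
P = -1/24570 (P = 1/(195*(-126)) = 1/(-24570) = -1/24570 ≈ -4.0700e-5)
b(n(-1)) + P = (-2 + (4 - 2*(-1)) + (4 - 2*(-1))²) - 1/24570 = (-2 + (4 + 2) + (4 + 2)²) - 1/24570 = (-2 + 6 + 6²) - 1/24570 = (-2 + 6 + 36) - 1/24570 = 40 - 1/24570 = 982799/24570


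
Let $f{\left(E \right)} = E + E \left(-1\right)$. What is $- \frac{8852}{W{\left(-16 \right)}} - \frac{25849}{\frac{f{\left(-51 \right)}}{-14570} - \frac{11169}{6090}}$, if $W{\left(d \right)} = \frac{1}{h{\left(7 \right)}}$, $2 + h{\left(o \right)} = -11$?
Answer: $\frac{480901418}{3723} \approx 1.2917 \cdot 10^{5}$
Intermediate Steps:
$h{\left(o \right)} = -13$ ($h{\left(o \right)} = -2 - 11 = -13$)
$f{\left(E \right)} = 0$ ($f{\left(E \right)} = E - E = 0$)
$W{\left(d \right)} = - \frac{1}{13}$ ($W{\left(d \right)} = \frac{1}{-13} = - \frac{1}{13}$)
$- \frac{8852}{W{\left(-16 \right)}} - \frac{25849}{\frac{f{\left(-51 \right)}}{-14570} - \frac{11169}{6090}} = - \frac{8852}{- \frac{1}{13}} - \frac{25849}{\frac{0}{-14570} - \frac{11169}{6090}} = \left(-8852\right) \left(-13\right) - \frac{25849}{0 \left(- \frac{1}{14570}\right) - \frac{3723}{2030}} = 115076 - \frac{25849}{0 - \frac{3723}{2030}} = 115076 - \frac{25849}{- \frac{3723}{2030}} = 115076 - - \frac{52473470}{3723} = 115076 + \frac{52473470}{3723} = \frac{480901418}{3723}$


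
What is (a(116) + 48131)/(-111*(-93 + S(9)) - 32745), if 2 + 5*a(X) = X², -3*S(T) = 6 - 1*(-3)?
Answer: -84703/36815 ≈ -2.3008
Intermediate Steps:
S(T) = -3 (S(T) = -(6 - 1*(-3))/3 = -(6 + 3)/3 = -⅓*9 = -3)
a(X) = -⅖ + X²/5
(a(116) + 48131)/(-111*(-93 + S(9)) - 32745) = ((-⅖ + (⅕)*116²) + 48131)/(-111*(-93 - 3) - 32745) = ((-⅖ + (⅕)*13456) + 48131)/(-111*(-96) - 32745) = ((-⅖ + 13456/5) + 48131)/(10656 - 32745) = (13454/5 + 48131)/(-22089) = (254109/5)*(-1/22089) = -84703/36815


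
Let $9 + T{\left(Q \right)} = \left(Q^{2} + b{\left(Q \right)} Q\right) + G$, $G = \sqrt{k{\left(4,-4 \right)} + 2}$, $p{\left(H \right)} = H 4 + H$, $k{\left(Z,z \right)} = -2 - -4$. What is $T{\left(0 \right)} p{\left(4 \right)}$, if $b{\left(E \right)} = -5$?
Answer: $-140$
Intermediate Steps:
$k{\left(Z,z \right)} = 2$ ($k{\left(Z,z \right)} = -2 + 4 = 2$)
$p{\left(H \right)} = 5 H$ ($p{\left(H \right)} = 4 H + H = 5 H$)
$G = 2$ ($G = \sqrt{2 + 2} = \sqrt{4} = 2$)
$T{\left(Q \right)} = -7 + Q^{2} - 5 Q$ ($T{\left(Q \right)} = -9 + \left(\left(Q^{2} - 5 Q\right) + 2\right) = -9 + \left(2 + Q^{2} - 5 Q\right) = -7 + Q^{2} - 5 Q$)
$T{\left(0 \right)} p{\left(4 \right)} = \left(-7 + 0^{2} - 0\right) 5 \cdot 4 = \left(-7 + 0 + 0\right) 20 = \left(-7\right) 20 = -140$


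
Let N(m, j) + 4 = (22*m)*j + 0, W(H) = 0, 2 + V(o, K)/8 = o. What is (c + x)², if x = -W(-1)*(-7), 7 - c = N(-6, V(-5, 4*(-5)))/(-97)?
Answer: 65076489/9409 ≈ 6916.4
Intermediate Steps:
V(o, K) = -16 + 8*o
N(m, j) = -4 + 22*j*m (N(m, j) = -4 + ((22*m)*j + 0) = -4 + (22*j*m + 0) = -4 + 22*j*m)
c = 8067/97 (c = 7 - (-4 + 22*(-16 + 8*(-5))*(-6))/(-97) = 7 - (-4 + 22*(-16 - 40)*(-6))*(-1)/97 = 7 - (-4 + 22*(-56)*(-6))*(-1)/97 = 7 - (-4 + 7392)*(-1)/97 = 7 - 7388*(-1)/97 = 7 - 1*(-7388/97) = 7 + 7388/97 = 8067/97 ≈ 83.165)
x = 0 (x = -1*0*(-7) = 0*(-7) = 0)
(c + x)² = (8067/97 + 0)² = (8067/97)² = 65076489/9409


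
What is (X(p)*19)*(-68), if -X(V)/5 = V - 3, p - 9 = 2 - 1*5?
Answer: 19380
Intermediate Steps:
p = 6 (p = 9 + (2 - 1*5) = 9 + (2 - 5) = 9 - 3 = 6)
X(V) = 15 - 5*V (X(V) = -5*(V - 3) = -5*(-3 + V) = 15 - 5*V)
(X(p)*19)*(-68) = ((15 - 5*6)*19)*(-68) = ((15 - 30)*19)*(-68) = -15*19*(-68) = -285*(-68) = 19380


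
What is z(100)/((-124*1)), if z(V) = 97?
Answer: -97/124 ≈ -0.78226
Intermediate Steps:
z(100)/((-124*1)) = 97/((-124*1)) = 97/(-124) = 97*(-1/124) = -97/124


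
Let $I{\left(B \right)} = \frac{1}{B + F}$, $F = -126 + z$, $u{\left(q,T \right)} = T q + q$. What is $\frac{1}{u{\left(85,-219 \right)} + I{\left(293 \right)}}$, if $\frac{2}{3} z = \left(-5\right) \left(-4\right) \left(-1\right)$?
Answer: $- \frac{137}{2538609} \approx -5.3967 \cdot 10^{-5}$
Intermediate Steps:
$z = -30$ ($z = \frac{3 \left(-5\right) \left(-4\right) \left(-1\right)}{2} = \frac{3 \cdot 20 \left(-1\right)}{2} = \frac{3}{2} \left(-20\right) = -30$)
$u{\left(q,T \right)} = q + T q$
$F = -156$ ($F = -126 - 30 = -156$)
$I{\left(B \right)} = \frac{1}{-156 + B}$ ($I{\left(B \right)} = \frac{1}{B - 156} = \frac{1}{-156 + B}$)
$\frac{1}{u{\left(85,-219 \right)} + I{\left(293 \right)}} = \frac{1}{85 \left(1 - 219\right) + \frac{1}{-156 + 293}} = \frac{1}{85 \left(-218\right) + \frac{1}{137}} = \frac{1}{-18530 + \frac{1}{137}} = \frac{1}{- \frac{2538609}{137}} = - \frac{137}{2538609}$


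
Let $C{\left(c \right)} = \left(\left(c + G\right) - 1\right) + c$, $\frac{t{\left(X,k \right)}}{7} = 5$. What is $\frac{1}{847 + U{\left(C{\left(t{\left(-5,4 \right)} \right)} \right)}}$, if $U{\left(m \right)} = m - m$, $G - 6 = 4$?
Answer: $\frac{1}{847} \approx 0.0011806$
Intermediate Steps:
$G = 10$ ($G = 6 + 4 = 10$)
$t{\left(X,k \right)} = 35$ ($t{\left(X,k \right)} = 7 \cdot 5 = 35$)
$C{\left(c \right)} = 9 + 2 c$ ($C{\left(c \right)} = \left(\left(c + 10\right) - 1\right) + c = \left(\left(10 + c\right) - 1\right) + c = \left(9 + c\right) + c = 9 + 2 c$)
$U{\left(m \right)} = 0$
$\frac{1}{847 + U{\left(C{\left(t{\left(-5,4 \right)} \right)} \right)}} = \frac{1}{847 + 0} = \frac{1}{847}$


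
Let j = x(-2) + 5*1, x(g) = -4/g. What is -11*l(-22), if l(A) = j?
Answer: -77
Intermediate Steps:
j = 7 (j = -4/(-2) + 5*1 = -4*(-½) + 5 = 2 + 5 = 7)
l(A) = 7
-11*l(-22) = -11*7 = -77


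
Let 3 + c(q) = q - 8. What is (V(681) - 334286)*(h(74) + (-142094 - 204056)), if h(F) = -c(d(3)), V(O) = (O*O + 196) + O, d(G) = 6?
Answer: -45120693040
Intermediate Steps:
V(O) = 196 + O + O**2 (V(O) = (O**2 + 196) + O = (196 + O**2) + O = 196 + O + O**2)
c(q) = -11 + q (c(q) = -3 + (q - 8) = -3 + (-8 + q) = -11 + q)
h(F) = 5 (h(F) = -(-11 + 6) = -1*(-5) = 5)
(V(681) - 334286)*(h(74) + (-142094 - 204056)) = ((196 + 681 + 681**2) - 334286)*(5 + (-142094 - 204056)) = ((196 + 681 + 463761) - 334286)*(5 - 346150) = (464638 - 334286)*(-346145) = 130352*(-346145) = -45120693040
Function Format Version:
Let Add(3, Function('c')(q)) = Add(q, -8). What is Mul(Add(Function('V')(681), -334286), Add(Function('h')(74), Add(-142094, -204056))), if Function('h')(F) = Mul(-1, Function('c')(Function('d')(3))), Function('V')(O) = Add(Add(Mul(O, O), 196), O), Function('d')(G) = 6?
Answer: -45120693040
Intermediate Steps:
Function('V')(O) = Add(196, O, Pow(O, 2)) (Function('V')(O) = Add(Add(Pow(O, 2), 196), O) = Add(Add(196, Pow(O, 2)), O) = Add(196, O, Pow(O, 2)))
Function('c')(q) = Add(-11, q) (Function('c')(q) = Add(-3, Add(q, -8)) = Add(-3, Add(-8, q)) = Add(-11, q))
Function('h')(F) = 5 (Function('h')(F) = Mul(-1, Add(-11, 6)) = Mul(-1, -5) = 5)
Mul(Add(Function('V')(681), -334286), Add(Function('h')(74), Add(-142094, -204056))) = Mul(Add(Add(196, 681, Pow(681, 2)), -334286), Add(5, Add(-142094, -204056))) = Mul(Add(Add(196, 681, 463761), -334286), Add(5, -346150)) = Mul(Add(464638, -334286), -346145) = Mul(130352, -346145) = -45120693040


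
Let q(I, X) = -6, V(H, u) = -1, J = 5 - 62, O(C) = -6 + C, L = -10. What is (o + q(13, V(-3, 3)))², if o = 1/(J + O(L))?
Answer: 192721/5329 ≈ 36.165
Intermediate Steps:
J = -57
o = -1/73 (o = 1/(-57 + (-6 - 10)) = 1/(-57 - 16) = 1/(-73) = -1/73 ≈ -0.013699)
(o + q(13, V(-3, 3)))² = (-1/73 - 6)² = (-439/73)² = 192721/5329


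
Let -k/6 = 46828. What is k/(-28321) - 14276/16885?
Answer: 4339834084/478200085 ≈ 9.0753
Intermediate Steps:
k = -280968 (k = -6*46828 = -280968)
k/(-28321) - 14276/16885 = -280968/(-28321) - 14276/16885 = -280968*(-1/28321) - 14276*1/16885 = 280968/28321 - 14276/16885 = 4339834084/478200085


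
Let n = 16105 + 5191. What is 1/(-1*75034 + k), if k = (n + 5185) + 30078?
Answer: -1/18475 ≈ -5.4127e-5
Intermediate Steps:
n = 21296
k = 56559 (k = (21296 + 5185) + 30078 = 26481 + 30078 = 56559)
1/(-1*75034 + k) = 1/(-1*75034 + 56559) = 1/(-75034 + 56559) = 1/(-18475) = -1/18475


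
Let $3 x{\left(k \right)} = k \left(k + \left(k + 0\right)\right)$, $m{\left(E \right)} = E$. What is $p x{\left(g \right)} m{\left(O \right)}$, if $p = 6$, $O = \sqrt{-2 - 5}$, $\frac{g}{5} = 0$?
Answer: $0$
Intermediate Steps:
$g = 0$ ($g = 5 \cdot 0 = 0$)
$O = i \sqrt{7}$ ($O = \sqrt{-7} = i \sqrt{7} \approx 2.6458 i$)
$x{\left(k \right)} = \frac{2 k^{2}}{3}$ ($x{\left(k \right)} = \frac{k \left(k + \left(k + 0\right)\right)}{3} = \frac{k \left(k + k\right)}{3} = \frac{k 2 k}{3} = \frac{2 k^{2}}{3}$)
$p x{\left(g \right)} m{\left(O \right)} = 6 \frac{2 \cdot 0^{2}}{3} i \sqrt{7} = 6 \cdot \frac{2}{3} \cdot 0 i \sqrt{7} = 6 \cdot 0 i \sqrt{7} = 6 \cdot 0 = 0$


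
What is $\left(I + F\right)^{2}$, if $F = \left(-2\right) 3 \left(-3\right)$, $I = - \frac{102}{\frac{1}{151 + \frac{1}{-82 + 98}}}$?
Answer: $\frac{15159273129}{64} \approx 2.3686 \cdot 10^{8}$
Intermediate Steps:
$I = - \frac{123267}{8}$ ($I = - \frac{102}{\frac{1}{151 + \frac{1}{16}}} = - \frac{102}{\frac{1}{\frac{2417}{16}}} = - \frac{102}{\frac{16}{2417}} = \left(-102\right) \frac{2417}{16} = - \frac{123267}{8} \approx -15408.0$)
$F = 18$ ($F = \left(-6\right) \left(-3\right) = 18$)
$\left(I + F\right)^{2} = \left(- \frac{123267}{8} + 18\right)^{2} = \left(- \frac{123123}{8}\right)^{2} = \frac{15159273129}{64}$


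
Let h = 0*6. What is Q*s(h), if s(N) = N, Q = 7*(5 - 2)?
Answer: 0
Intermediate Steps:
h = 0
Q = 21 (Q = 7*3 = 21)
Q*s(h) = 21*0 = 0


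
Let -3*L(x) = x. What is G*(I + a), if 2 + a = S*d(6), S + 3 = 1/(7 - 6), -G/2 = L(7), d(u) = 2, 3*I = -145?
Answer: -2282/9 ≈ -253.56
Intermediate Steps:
I = -145/3 (I = (⅓)*(-145) = -145/3 ≈ -48.333)
L(x) = -x/3
G = 14/3 (G = -(-2)*7/3 = -2*(-7/3) = 14/3 ≈ 4.6667)
S = -2 (S = -3 + 1/(7 - 6) = -3 + 1/1 = -3 + 1 = -2)
a = -6 (a = -2 - 2*2 = -2 - 4 = -6)
G*(I + a) = 14*(-145/3 - 6)/3 = (14/3)*(-163/3) = -2282/9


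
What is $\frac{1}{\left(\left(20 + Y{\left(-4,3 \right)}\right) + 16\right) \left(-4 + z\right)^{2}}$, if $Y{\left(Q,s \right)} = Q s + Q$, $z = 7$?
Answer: $\frac{1}{180} \approx 0.0055556$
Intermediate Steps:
$Y{\left(Q,s \right)} = Q + Q s$
$\frac{1}{\left(\left(20 + Y{\left(-4,3 \right)}\right) + 16\right) \left(-4 + z\right)^{2}} = \frac{1}{\left(\left(20 - 4 \left(1 + 3\right)\right) + 16\right) \left(-4 + 7\right)^{2}} = \frac{1}{\left(\left(20 - 16\right) + 16\right) 3^{2}} = \frac{1}{\left(\left(20 - 16\right) + 16\right) 9} = \frac{1}{\left(4 + 16\right) 9} = \frac{1}{20 \cdot 9} = \frac{1}{180}$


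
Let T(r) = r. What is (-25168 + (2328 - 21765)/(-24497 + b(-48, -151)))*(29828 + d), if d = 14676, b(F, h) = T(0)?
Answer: -2494332109976/2227 ≈ -1.1200e+9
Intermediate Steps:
b(F, h) = 0
(-25168 + (2328 - 21765)/(-24497 + b(-48, -151)))*(29828 + d) = (-25168 + (2328 - 21765)/(-24497 + 0))*(29828 + 14676) = (-25168 - 19437/(-24497))*44504 = (-25168 - 19437*(-1/24497))*44504 = (-25168 + 1767/2227)*44504 = -56047369/2227*44504 = -2494332109976/2227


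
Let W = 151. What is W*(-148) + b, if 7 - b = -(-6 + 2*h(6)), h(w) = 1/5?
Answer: -111733/5 ≈ -22347.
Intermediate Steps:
h(w) = 1/5
b = 7/5 (b = 7 - (-1)*(-6 + 2*(1/5)) = 7 - (-1)*(-6 + 2/5) = 7 - (-1)*(-28)/5 = 7 - 1*28/5 = 7 - 28/5 = 7/5 ≈ 1.4000)
W*(-148) + b = 151*(-148) + 7/5 = -22348 + 7/5 = -111733/5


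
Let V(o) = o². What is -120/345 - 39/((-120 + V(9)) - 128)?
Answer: -439/3841 ≈ -0.11429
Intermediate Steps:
-120/345 - 39/((-120 + V(9)) - 128) = -120/345 - 39/((-120 + 9²) - 128) = -120*1/345 - 39/((-120 + 81) - 128) = -8/23 - 39/(-39 - 128) = -8/23 - 39/(-167) = -8/23 - 39*(-1/167) = -8/23 + 39/167 = -439/3841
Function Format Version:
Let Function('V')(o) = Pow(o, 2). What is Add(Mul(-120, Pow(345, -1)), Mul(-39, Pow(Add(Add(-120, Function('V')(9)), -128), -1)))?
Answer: Rational(-439, 3841) ≈ -0.11429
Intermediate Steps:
Add(Mul(-120, Pow(345, -1)), Mul(-39, Pow(Add(Add(-120, Function('V')(9)), -128), -1))) = Add(Mul(-120, Pow(345, -1)), Mul(-39, Pow(Add(Add(-120, Pow(9, 2)), -128), -1))) = Add(Mul(-120, Rational(1, 345)), Mul(-39, Pow(Add(Add(-120, 81), -128), -1))) = Add(Rational(-8, 23), Mul(-39, Pow(Add(-39, -128), -1))) = Add(Rational(-8, 23), Mul(-39, Pow(-167, -1))) = Add(Rational(-8, 23), Mul(-39, Rational(-1, 167))) = Add(Rational(-8, 23), Rational(39, 167)) = Rational(-439, 3841)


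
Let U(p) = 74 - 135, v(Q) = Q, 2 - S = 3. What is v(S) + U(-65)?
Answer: -62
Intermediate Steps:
S = -1 (S = 2 - 1*3 = 2 - 3 = -1)
U(p) = -61
v(S) + U(-65) = -1 - 61 = -62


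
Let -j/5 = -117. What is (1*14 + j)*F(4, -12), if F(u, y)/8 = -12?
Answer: -57504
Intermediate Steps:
F(u, y) = -96 (F(u, y) = 8*(-12) = -96)
j = 585 (j = -5*(-117) = 585)
(1*14 + j)*F(4, -12) = (1*14 + 585)*(-96) = (14 + 585)*(-96) = 599*(-96) = -57504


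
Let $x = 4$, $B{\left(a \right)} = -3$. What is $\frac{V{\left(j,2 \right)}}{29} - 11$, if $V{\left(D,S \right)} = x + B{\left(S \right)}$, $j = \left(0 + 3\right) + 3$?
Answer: $- \frac{318}{29} \approx -10.966$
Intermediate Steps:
$j = 6$ ($j = 3 + 3 = 6$)
$V{\left(D,S \right)} = 1$ ($V{\left(D,S \right)} = 4 - 3 = 1$)
$\frac{V{\left(j,2 \right)}}{29} - 11 = \frac{1}{29} \cdot 1 - 11 = \frac{1}{29} - 11 = - \frac{318}{29}$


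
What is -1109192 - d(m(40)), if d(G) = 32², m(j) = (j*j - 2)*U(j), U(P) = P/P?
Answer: -1110216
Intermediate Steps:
U(P) = 1
m(j) = -2 + j² (m(j) = (j*j - 2)*1 = (j² - 2)*1 = (-2 + j²)*1 = -2 + j²)
d(G) = 1024
-1109192 - d(m(40)) = -1109192 - 1*1024 = -1109192 - 1024 = -1110216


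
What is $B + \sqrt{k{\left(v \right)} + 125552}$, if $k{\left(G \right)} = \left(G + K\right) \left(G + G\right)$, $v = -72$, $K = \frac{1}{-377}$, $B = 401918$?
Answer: $401918 + \frac{32 \sqrt{18865457}}{377} \approx 4.0229 \cdot 10^{5}$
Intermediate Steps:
$K = - \frac{1}{377} \approx -0.0026525$
$k{\left(G \right)} = 2 G \left(- \frac{1}{377} + G\right)$ ($k{\left(G \right)} = \left(G - \frac{1}{377}\right) \left(G + G\right) = \left(- \frac{1}{377} + G\right) 2 G = 2 G \left(- \frac{1}{377} + G\right)$)
$B + \sqrt{k{\left(v \right)} + 125552} = 401918 + \sqrt{\frac{2}{377} \left(-72\right) \left(-1 + 377 \left(-72\right)\right) + 125552} = 401918 + \sqrt{\frac{2}{377} \left(-72\right) \left(-1 - 27144\right) + 125552} = 401918 + \sqrt{\frac{2}{377} \left(-72\right) \left(-27145\right) + 125552} = 401918 + \sqrt{\frac{3908880}{377} + 125552} = 401918 + \sqrt{\frac{51241984}{377}} = 401918 + \frac{32 \sqrt{18865457}}{377}$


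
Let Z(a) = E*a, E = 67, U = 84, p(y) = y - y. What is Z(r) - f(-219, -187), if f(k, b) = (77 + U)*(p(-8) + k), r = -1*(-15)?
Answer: 36264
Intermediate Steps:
p(y) = 0
r = 15
Z(a) = 67*a
f(k, b) = 161*k (f(k, b) = (77 + 84)*(0 + k) = 161*k)
Z(r) - f(-219, -187) = 67*15 - 161*(-219) = 1005 - 1*(-35259) = 1005 + 35259 = 36264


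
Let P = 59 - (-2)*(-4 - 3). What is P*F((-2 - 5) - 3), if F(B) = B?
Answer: -450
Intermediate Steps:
P = 45 (P = 59 - (-2)*(-7) = 59 - 1*14 = 59 - 14 = 45)
P*F((-2 - 5) - 3) = 45*((-2 - 5) - 3) = 45*(-7 - 3) = 45*(-10) = -450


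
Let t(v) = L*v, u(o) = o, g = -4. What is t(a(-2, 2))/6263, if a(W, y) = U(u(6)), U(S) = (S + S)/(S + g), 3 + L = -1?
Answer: -24/6263 ≈ -0.0038320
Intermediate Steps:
L = -4 (L = -3 - 1 = -4)
U(S) = 2*S/(-4 + S) (U(S) = (S + S)/(S - 4) = (2*S)/(-4 + S) = 2*S/(-4 + S))
a(W, y) = 6 (a(W, y) = 2*6/(-4 + 6) = 2*6/2 = 2*6*(½) = 6)
t(v) = -4*v
t(a(-2, 2))/6263 = -4*6/6263 = -24*1/6263 = -24/6263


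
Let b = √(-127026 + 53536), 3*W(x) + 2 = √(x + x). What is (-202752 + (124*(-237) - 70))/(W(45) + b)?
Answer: -696630/(-2 + 3*√10 + 3*I*√73490) ≈ -7.8848 + 856.5*I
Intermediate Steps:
W(x) = -⅔ + √2*√x/3 (W(x) = -⅔ + √(x + x)/3 = -⅔ + √(2*x)/3 = -⅔ + (√2*√x)/3 = -⅔ + √2*√x/3)
b = I*√73490 (b = √(-73490) = I*√73490 ≈ 271.09*I)
(-202752 + (124*(-237) - 70))/(W(45) + b) = (-202752 + (124*(-237) - 70))/((-⅔ + √2*√45/3) + I*√73490) = (-202752 + (-29388 - 70))/((-⅔ + √2*(3*√5)/3) + I*√73490) = (-202752 - 29458)/((-⅔ + √10) + I*√73490) = -232210/(-⅔ + √10 + I*√73490)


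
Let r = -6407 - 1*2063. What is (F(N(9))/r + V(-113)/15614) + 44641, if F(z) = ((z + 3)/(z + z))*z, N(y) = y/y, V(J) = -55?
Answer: 2951898822351/66125290 ≈ 44641.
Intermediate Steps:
N(y) = 1
r = -8470 (r = -6407 - 2063 = -8470)
F(z) = 3/2 + z/2 (F(z) = ((3 + z)/((2*z)))*z = ((3 + z)*(1/(2*z)))*z = ((3 + z)/(2*z))*z = 3/2 + z/2)
(F(N(9))/r + V(-113)/15614) + 44641 = ((3/2 + (½)*1)/(-8470) - 55/15614) + 44641 = ((3/2 + ½)*(-1/8470) - 55*1/15614) + 44641 = (2*(-1/8470) - 55/15614) + 44641 = (-1/4235 - 55/15614) + 44641 = -248539/66125290 + 44641 = 2951898822351/66125290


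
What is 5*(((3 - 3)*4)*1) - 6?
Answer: -6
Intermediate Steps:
5*(((3 - 3)*4)*1) - 6 = 5*((0*4)*1) - 6 = 5*(0*1) - 6 = 5*0 - 6 = 0 - 6 = -6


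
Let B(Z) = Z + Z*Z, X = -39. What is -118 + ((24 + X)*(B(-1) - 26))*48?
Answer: 18602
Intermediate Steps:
B(Z) = Z + Z²
-118 + ((24 + X)*(B(-1) - 26))*48 = -118 + ((24 - 39)*(-(1 - 1) - 26))*48 = -118 - 15*(-1*0 - 26)*48 = -118 - 15*(0 - 26)*48 = -118 - 15*(-26)*48 = -118 + 390*48 = -118 + 18720 = 18602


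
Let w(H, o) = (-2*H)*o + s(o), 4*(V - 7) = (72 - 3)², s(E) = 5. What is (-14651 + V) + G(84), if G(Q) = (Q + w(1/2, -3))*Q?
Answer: -22903/4 ≈ -5725.8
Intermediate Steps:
V = 4789/4 (V = 7 + (72 - 3)²/4 = 7 + (¼)*69² = 7 + (¼)*4761 = 7 + 4761/4 = 4789/4 ≈ 1197.3)
w(H, o) = 5 - 2*H*o (w(H, o) = (-2*H)*o + 5 = -2*H*o + 5 = 5 - 2*H*o)
G(Q) = Q*(8 + Q) (G(Q) = (Q + (5 - 2*1/2*(-3)))*Q = (Q + (5 - 2*1*(½)*(-3)))*Q = (Q + (5 - 2*½*(-3)))*Q = (Q + (5 + 3))*Q = (Q + 8)*Q = (8 + Q)*Q = Q*(8 + Q))
(-14651 + V) + G(84) = (-14651 + 4789/4) + 84*(8 + 84) = -53815/4 + 84*92 = -53815/4 + 7728 = -22903/4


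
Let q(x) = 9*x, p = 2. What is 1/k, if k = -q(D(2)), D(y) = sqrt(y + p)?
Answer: -1/18 ≈ -0.055556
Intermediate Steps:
D(y) = sqrt(2 + y) (D(y) = sqrt(y + 2) = sqrt(2 + y))
k = -18 (k = -9*sqrt(2 + 2) = -9*sqrt(4) = -9*2 = -1*18 = -18)
1/k = 1/(-18) = -1/18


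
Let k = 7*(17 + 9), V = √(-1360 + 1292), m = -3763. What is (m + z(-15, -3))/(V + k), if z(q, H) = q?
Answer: -171899/8298 + 1889*I*√17/8298 ≈ -20.716 + 0.93861*I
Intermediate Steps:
V = 2*I*√17 (V = √(-68) = 2*I*√17 ≈ 8.2462*I)
k = 182 (k = 7*26 = 182)
(m + z(-15, -3))/(V + k) = (-3763 - 15)/(2*I*√17 + 182) = -3778/(182 + 2*I*√17)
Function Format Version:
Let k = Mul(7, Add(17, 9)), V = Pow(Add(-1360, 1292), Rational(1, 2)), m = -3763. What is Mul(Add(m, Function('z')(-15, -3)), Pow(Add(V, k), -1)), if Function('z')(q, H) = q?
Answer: Add(Rational(-171899, 8298), Mul(Rational(1889, 8298), I, Pow(17, Rational(1, 2)))) ≈ Add(-20.716, Mul(0.93861, I))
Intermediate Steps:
V = Mul(2, I, Pow(17, Rational(1, 2))) (V = Pow(-68, Rational(1, 2)) = Mul(2, I, Pow(17, Rational(1, 2))) ≈ Mul(8.2462, I))
k = 182 (k = Mul(7, 26) = 182)
Mul(Add(m, Function('z')(-15, -3)), Pow(Add(V, k), -1)) = Mul(Add(-3763, -15), Pow(Add(Mul(2, I, Pow(17, Rational(1, 2))), 182), -1)) = Mul(-3778, Pow(Add(182, Mul(2, I, Pow(17, Rational(1, 2)))), -1))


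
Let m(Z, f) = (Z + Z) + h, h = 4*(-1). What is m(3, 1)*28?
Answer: 56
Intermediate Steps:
h = -4
m(Z, f) = -4 + 2*Z (m(Z, f) = (Z + Z) - 4 = 2*Z - 4 = -4 + 2*Z)
m(3, 1)*28 = (-4 + 2*3)*28 = (-4 + 6)*28 = 2*28 = 56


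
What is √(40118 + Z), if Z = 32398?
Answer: 2*√18129 ≈ 269.29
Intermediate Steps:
√(40118 + Z) = √(40118 + 32398) = √72516 = 2*√18129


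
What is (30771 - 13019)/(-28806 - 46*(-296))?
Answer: -1268/1085 ≈ -1.1687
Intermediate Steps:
(30771 - 13019)/(-28806 - 46*(-296)) = 17752/(-28806 + 13616) = 17752/(-15190) = 17752*(-1/15190) = -1268/1085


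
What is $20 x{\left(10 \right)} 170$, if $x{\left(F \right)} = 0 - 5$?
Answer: $-17000$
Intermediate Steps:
$x{\left(F \right)} = -5$
$20 x{\left(10 \right)} 170 = 20 \left(-5\right) 170 = \left(-100\right) 170 = -17000$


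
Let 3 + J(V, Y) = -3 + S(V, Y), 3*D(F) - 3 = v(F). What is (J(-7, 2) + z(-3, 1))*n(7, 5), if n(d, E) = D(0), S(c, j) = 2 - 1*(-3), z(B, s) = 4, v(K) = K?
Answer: 3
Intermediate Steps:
D(F) = 1 + F/3
S(c, j) = 5 (S(c, j) = 2 + 3 = 5)
n(d, E) = 1 (n(d, E) = 1 + (⅓)*0 = 1 + 0 = 1)
J(V, Y) = -1 (J(V, Y) = -3 + (-3 + 5) = -3 + 2 = -1)
(J(-7, 2) + z(-3, 1))*n(7, 5) = (-1 + 4)*1 = 3*1 = 3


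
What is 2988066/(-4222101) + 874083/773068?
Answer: 460162833965/1087990391956 ≈ 0.42295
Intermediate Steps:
2988066/(-4222101) + 874083/773068 = 2988066*(-1/4222101) + 874083*(1/773068) = -996022/1407367 + 874083/773068 = 460162833965/1087990391956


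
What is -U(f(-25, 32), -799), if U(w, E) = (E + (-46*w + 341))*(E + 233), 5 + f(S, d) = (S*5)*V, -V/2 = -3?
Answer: 19397952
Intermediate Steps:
V = 6 (V = -2*(-3) = 6)
f(S, d) = -5 + 30*S (f(S, d) = -5 + (S*5)*6 = -5 + (5*S)*6 = -5 + 30*S)
U(w, E) = (233 + E)*(341 + E - 46*w) (U(w, E) = (E + (341 - 46*w))*(233 + E) = (341 + E - 46*w)*(233 + E) = (233 + E)*(341 + E - 46*w))
-U(f(-25, 32), -799) = -(79453 + (-799)**2 - 10718*(-5 + 30*(-25)) + 574*(-799) - 46*(-799)*(-5 + 30*(-25))) = -(79453 + 638401 - 10718*(-5 - 750) - 458626 - 46*(-799)*(-5 - 750)) = -(79453 + 638401 - 10718*(-755) - 458626 - 46*(-799)*(-755)) = -(79453 + 638401 + 8092090 - 458626 - 27749270) = -1*(-19397952) = 19397952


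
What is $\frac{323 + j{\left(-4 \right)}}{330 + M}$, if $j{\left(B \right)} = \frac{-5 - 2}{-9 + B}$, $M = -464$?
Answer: $- \frac{2103}{871} \approx -2.4145$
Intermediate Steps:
$j{\left(B \right)} = - \frac{7}{-9 + B}$
$\frac{323 + j{\left(-4 \right)}}{330 + M} = \frac{323 - \frac{7}{-9 - 4}}{330 - 464} = \frac{323 - \frac{7}{-13}}{-134} = \left(323 - - \frac{7}{13}\right) \left(- \frac{1}{134}\right) = \left(323 + \frac{7}{13}\right) \left(- \frac{1}{134}\right) = \frac{4206}{13} \left(- \frac{1}{134}\right) = - \frac{2103}{871}$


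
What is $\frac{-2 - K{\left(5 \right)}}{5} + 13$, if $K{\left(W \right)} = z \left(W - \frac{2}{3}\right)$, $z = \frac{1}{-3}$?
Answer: $\frac{116}{9} \approx 12.889$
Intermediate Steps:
$z = - \frac{1}{3} \approx -0.33333$
$K{\left(W \right)} = \frac{2}{9} - \frac{W}{3}$ ($K{\left(W \right)} = - \frac{W - \frac{2}{3}}{3} = - \frac{- \frac{2}{3} + W}{3} = \frac{2}{9} - \frac{W}{3}$)
$\frac{-2 - K{\left(5 \right)}}{5} + 13 = \frac{-2 - \left(\frac{2}{9} - \frac{5}{3}\right)}{5} + 13 = \frac{-2 - - \frac{13}{9}}{5} + 13 = \frac{-2 + \frac{13}{9}}{5} + 13 = \frac{1}{5} \left(- \frac{5}{9}\right) + 13 = - \frac{1}{9} + 13 = \frac{116}{9}$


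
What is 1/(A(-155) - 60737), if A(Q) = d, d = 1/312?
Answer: -312/18949943 ≈ -1.6464e-5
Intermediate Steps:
d = 1/312 ≈ 0.0032051
A(Q) = 1/312
1/(A(-155) - 60737) = 1/(1/312 - 60737) = 1/(-18949943/312) = -312/18949943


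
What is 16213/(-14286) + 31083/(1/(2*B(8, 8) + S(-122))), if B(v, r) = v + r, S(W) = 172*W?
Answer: -9303772030789/14286 ≈ -6.5125e+8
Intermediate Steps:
B(v, r) = r + v
16213/(-14286) + 31083/(1/(2*B(8, 8) + S(-122))) = 16213/(-14286) + 31083/(1/(2*(8 + 8) + 172*(-122))) = 16213*(-1/14286) + 31083/(1/(2*16 - 20984)) = -16213/14286 + 31083/(1/(32 - 20984)) = -16213/14286 + 31083/(1/(-20952)) = -16213/14286 + 31083/(-1/20952) = -16213/14286 + 31083*(-20952) = -16213/14286 - 651251016 = -9303772030789/14286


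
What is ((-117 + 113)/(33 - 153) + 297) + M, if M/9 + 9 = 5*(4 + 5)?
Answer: 18631/30 ≈ 621.03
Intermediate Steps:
M = 324 (M = -81 + 9*(5*(4 + 5)) = -81 + 9*(5*9) = -81 + 9*45 = -81 + 405 = 324)
((-117 + 113)/(33 - 153) + 297) + M = ((-117 + 113)/(33 - 153) + 297) + 324 = (-4/(-120) + 297) + 324 = (-4*(-1/120) + 297) + 324 = (1/30 + 297) + 324 = 8911/30 + 324 = 18631/30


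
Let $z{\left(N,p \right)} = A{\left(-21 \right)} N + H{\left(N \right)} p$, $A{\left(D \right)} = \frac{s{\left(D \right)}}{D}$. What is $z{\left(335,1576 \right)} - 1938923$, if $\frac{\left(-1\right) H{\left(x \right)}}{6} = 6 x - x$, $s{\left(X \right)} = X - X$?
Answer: $-17777723$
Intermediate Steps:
$s{\left(X \right)} = 0$
$A{\left(D \right)} = 0$ ($A{\left(D \right)} = \frac{0}{D} = 0$)
$H{\left(x \right)} = - 30 x$ ($H{\left(x \right)} = - 6 \left(6 x - x\right) = - 6 \cdot 5 x = - 30 x$)
$z{\left(N,p \right)} = - 30 N p$ ($z{\left(N,p \right)} = 0 N + - 30 N p = 0 - 30 N p = - 30 N p$)
$z{\left(335,1576 \right)} - 1938923 = \left(-30\right) 335 \cdot 1576 - 1938923 = -15838800 - 1938923 = -17777723$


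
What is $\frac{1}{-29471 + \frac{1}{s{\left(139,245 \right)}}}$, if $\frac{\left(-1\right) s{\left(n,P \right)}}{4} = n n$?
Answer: $- \frac{77284}{2277636765} \approx -3.3932 \cdot 10^{-5}$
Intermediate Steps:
$s{\left(n,P \right)} = - 4 n^{2}$ ($s{\left(n,P \right)} = - 4 n n = - 4 n^{2}$)
$\frac{1}{-29471 + \frac{1}{s{\left(139,245 \right)}}} = \frac{1}{-29471 + \frac{1}{\left(-4\right) 139^{2}}} = \frac{1}{-29471 + \frac{1}{\left(-4\right) 19321}} = \frac{1}{-29471 + \frac{1}{-77284}} = \frac{1}{-29471 - \frac{1}{77284}} = \frac{1}{- \frac{2277636765}{77284}} = - \frac{77284}{2277636765}$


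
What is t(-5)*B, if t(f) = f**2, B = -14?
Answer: -350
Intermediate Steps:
t(-5)*B = (-5)**2*(-14) = 25*(-14) = -350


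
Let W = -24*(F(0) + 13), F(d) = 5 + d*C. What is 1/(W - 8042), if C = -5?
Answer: -1/8474 ≈ -0.00011801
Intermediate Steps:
F(d) = 5 - 5*d (F(d) = 5 + d*(-5) = 5 - 5*d)
W = -432 (W = -24*((5 - 5*0) + 13) = -24*((5 + 0) + 13) = -24*(5 + 13) = -24*18 = -432)
1/(W - 8042) = 1/(-432 - 8042) = 1/(-8474) = -1/8474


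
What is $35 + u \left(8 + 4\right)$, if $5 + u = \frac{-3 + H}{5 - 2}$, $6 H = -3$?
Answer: $-39$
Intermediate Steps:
$H = - \frac{1}{2}$ ($H = \frac{1}{6} \left(-3\right) = - \frac{1}{2} \approx -0.5$)
$u = - \frac{37}{6}$ ($u = -5 + \frac{-3 - \frac{1}{2}}{5 - 2} = -5 - \frac{7}{2 \cdot 3} = -5 - \frac{7}{6} = - \frac{37}{6} \approx -6.1667$)
$35 + u \left(8 + 4\right) = 35 - \frac{37 \left(8 + 4\right)}{6} = 35 - 74 = -39$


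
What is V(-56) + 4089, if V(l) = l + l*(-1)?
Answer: 4089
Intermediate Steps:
V(l) = 0 (V(l) = l - l = 0)
V(-56) + 4089 = 0 + 4089 = 4089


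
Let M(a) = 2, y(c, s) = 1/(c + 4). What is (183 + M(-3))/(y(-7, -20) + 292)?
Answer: 111/175 ≈ 0.63429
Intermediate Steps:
y(c, s) = 1/(4 + c)
(183 + M(-3))/(y(-7, -20) + 292) = (183 + 2)/(1/(4 - 7) + 292) = 185/(1/(-3) + 292) = 185/(-1/3 + 292) = 185/(875/3) = (3/875)*185 = 111/175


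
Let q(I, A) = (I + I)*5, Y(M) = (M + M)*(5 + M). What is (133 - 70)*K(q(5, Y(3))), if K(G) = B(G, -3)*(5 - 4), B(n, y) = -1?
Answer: -63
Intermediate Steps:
Y(M) = 2*M*(5 + M) (Y(M) = (2*M)*(5 + M) = 2*M*(5 + M))
q(I, A) = 10*I (q(I, A) = (2*I)*5 = 10*I)
K(G) = -1 (K(G) = -(5 - 4) = -1*1 = -1)
(133 - 70)*K(q(5, Y(3))) = (133 - 70)*(-1) = 63*(-1) = -63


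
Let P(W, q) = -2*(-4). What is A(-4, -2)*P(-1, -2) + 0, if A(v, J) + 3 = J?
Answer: -40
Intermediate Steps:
P(W, q) = 8
A(v, J) = -3 + J
A(-4, -2)*P(-1, -2) + 0 = (-3 - 2)*8 + 0 = -5*8 + 0 = -40 + 0 = -40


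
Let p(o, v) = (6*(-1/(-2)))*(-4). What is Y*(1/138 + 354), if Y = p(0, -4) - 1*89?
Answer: -4934153/138 ≈ -35755.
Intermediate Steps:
p(o, v) = -12 (p(o, v) = (6*(-1*(-1/2)))*(-4) = (6*(1/2))*(-4) = 3*(-4) = -12)
Y = -101 (Y = -12 - 1*89 = -12 - 89 = -101)
Y*(1/138 + 354) = -101*(1/138 + 354) = -101*48853/138 = -4934153/138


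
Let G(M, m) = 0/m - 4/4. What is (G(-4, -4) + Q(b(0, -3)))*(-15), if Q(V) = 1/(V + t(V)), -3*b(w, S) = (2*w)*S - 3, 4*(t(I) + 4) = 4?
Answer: 45/2 ≈ 22.500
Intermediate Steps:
G(M, m) = -1 (G(M, m) = 0 - 4*1/4 = 0 - 1 = -1)
t(I) = -3 (t(I) = -4 + (1/4)*4 = -4 + 1 = -3)
b(w, S) = 1 - 2*S*w/3 (b(w, S) = -((2*w)*S - 3)/3 = -(2*S*w - 3)/3 = -(-3 + 2*S*w)/3 = 1 - 2*S*w/3)
Q(V) = 1/(-3 + V) (Q(V) = 1/(V - 3) = 1/(-3 + V))
(G(-4, -4) + Q(b(0, -3)))*(-15) = (-1 + 1/(-3 + (1 - 2/3*(-3)*0)))*(-15) = (-1 + 1/(-3 + (1 + 0)))*(-15) = (-1 + 1/(-3 + 1))*(-15) = (-1 + 1/(-2))*(-15) = (-1 - 1/2)*(-15) = -3/2*(-15) = 45/2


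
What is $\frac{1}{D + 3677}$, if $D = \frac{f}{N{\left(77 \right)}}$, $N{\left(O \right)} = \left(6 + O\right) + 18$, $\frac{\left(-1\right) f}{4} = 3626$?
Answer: $\frac{101}{356873} \approx 0.00028301$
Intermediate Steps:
$f = -14504$ ($f = \left(-4\right) 3626 = -14504$)
$N{\left(O \right)} = 24 + O$
$D = - \frac{14504}{101}$ ($D = - \frac{14504}{24 + 77} = - \frac{14504}{101} \approx -143.6$)
$\frac{1}{D + 3677} = \frac{1}{- \frac{14504}{101} + 3677} = \frac{1}{\frac{356873}{101}} = \frac{101}{356873}$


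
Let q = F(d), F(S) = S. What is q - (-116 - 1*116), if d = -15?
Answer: 217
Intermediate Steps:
q = -15
q - (-116 - 1*116) = -15 - (-116 - 1*116) = -15 - (-116 - 116) = -15 - 1*(-232) = -15 + 232 = 217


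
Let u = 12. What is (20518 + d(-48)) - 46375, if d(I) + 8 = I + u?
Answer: -25901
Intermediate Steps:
d(I) = 4 + I (d(I) = -8 + (I + 12) = -8 + (12 + I) = 4 + I)
(20518 + d(-48)) - 46375 = (20518 + (4 - 48)) - 46375 = (20518 - 44) - 46375 = 20474 - 46375 = -25901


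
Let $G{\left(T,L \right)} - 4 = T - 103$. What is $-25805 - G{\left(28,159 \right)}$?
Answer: $-25734$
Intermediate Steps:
$G{\left(T,L \right)} = -99 + T$ ($G{\left(T,L \right)} = 4 + \left(T - 103\right) = 4 + \left(-103 + T\right) = -99 + T$)
$-25805 - G{\left(28,159 \right)} = -25805 - \left(-99 + 28\right) = -25805 - -71 = -25805 + 71 = -25734$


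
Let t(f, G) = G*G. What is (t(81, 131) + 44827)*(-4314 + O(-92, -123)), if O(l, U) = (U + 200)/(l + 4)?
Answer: -534940943/2 ≈ -2.6747e+8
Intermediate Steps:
t(f, G) = G**2
O(l, U) = (200 + U)/(4 + l)
(t(81, 131) + 44827)*(-4314 + O(-92, -123)) = (131**2 + 44827)*(-4314 + (200 - 123)/(4 - 92)) = (17161 + 44827)*(-4314 + 77/(-88)) = 61988*(-4314 - 1/88*77) = 61988*(-4314 - 7/8) = 61988*(-34519/8) = -534940943/2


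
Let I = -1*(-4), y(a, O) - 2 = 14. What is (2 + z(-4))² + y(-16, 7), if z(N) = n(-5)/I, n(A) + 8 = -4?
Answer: 17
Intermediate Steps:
y(a, O) = 16 (y(a, O) = 2 + 14 = 16)
I = 4
n(A) = -12 (n(A) = -8 - 4 = -12)
z(N) = -3 (z(N) = -12/4 = -12*¼ = -3)
(2 + z(-4))² + y(-16, 7) = (2 - 3)² + 16 = (-1)² + 16 = 1 + 16 = 17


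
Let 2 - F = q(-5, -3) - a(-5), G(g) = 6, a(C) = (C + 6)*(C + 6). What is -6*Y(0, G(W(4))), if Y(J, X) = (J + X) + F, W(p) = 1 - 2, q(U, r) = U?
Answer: -84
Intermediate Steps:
a(C) = (6 + C)² (a(C) = (6 + C)*(6 + C) = (6 + C)²)
W(p) = -1
F = 8 (F = 2 - (-5 - (6 - 5)²) = 2 - (-5 - 1*1²) = 2 - (-5 - 1*1) = 2 - (-5 - 1) = 2 - 1*(-6) = 2 + 6 = 8)
Y(J, X) = 8 + J + X (Y(J, X) = (J + X) + 8 = 8 + J + X)
-6*Y(0, G(W(4))) = -6*(8 + 0 + 6) = -6*14 = -84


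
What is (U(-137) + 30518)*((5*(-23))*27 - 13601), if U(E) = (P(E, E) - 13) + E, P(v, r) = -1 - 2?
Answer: -507277690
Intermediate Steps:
P(v, r) = -3
U(E) = -16 + E (U(E) = (-3 - 13) + E = -16 + E)
(U(-137) + 30518)*((5*(-23))*27 - 13601) = ((-16 - 137) + 30518)*((5*(-23))*27 - 13601) = (-153 + 30518)*(-115*27 - 13601) = 30365*(-3105 - 13601) = 30365*(-16706) = -507277690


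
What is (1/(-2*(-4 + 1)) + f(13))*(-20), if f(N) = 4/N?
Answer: -370/39 ≈ -9.4872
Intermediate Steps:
(1/(-2*(-4 + 1)) + f(13))*(-20) = (1/(-2*(-4 + 1)) + 4/13)*(-20) = (1/(-2*(-3)) + 4*(1/13))*(-20) = (1/6 + 4/13)*(-20) = (37/78)*(-20) = -370/39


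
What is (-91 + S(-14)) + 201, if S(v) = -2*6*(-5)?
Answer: 170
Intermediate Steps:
S(v) = 60 (S(v) = -12*(-5) = 60)
(-91 + S(-14)) + 201 = (-91 + 60) + 201 = -31 + 201 = 170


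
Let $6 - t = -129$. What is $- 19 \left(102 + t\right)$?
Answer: $-4503$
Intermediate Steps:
$t = 135$ ($t = 6 - -129 = 6 + 129 = 135$)
$- 19 \left(102 + t\right) = - 19 \left(102 + 135\right) = \left(-19\right) 237 = -4503$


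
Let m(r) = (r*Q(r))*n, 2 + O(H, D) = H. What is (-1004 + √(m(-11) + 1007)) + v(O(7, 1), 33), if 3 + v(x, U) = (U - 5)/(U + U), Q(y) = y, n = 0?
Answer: -33217/33 + √1007 ≈ -974.84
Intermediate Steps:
O(H, D) = -2 + H
m(r) = 0 (m(r) = (r*r)*0 = r²*0 = 0)
v(x, U) = -3 + (-5 + U)/(2*U) (v(x, U) = -3 + (U - 5)/(U + U) = -3 + (-5 + U)/((2*U)) = -3 + (-5 + U)*(1/(2*U)) = -3 + (-5 + U)/(2*U))
(-1004 + √(m(-11) + 1007)) + v(O(7, 1), 33) = (-1004 + √(0 + 1007)) + (5/2)*(-1 - 1*33)/33 = (-1004 + √1007) + (5/2)*(1/33)*(-1 - 33) = (-1004 + √1007) + (5/2)*(1/33)*(-34) = (-1004 + √1007) - 85/33 = -33217/33 + √1007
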